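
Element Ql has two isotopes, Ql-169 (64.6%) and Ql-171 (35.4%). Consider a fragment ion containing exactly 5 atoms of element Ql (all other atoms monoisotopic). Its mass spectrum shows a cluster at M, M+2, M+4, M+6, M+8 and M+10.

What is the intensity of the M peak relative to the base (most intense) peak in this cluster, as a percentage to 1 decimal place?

(0.646 + 0.354)^5 gives M 0.1125, M+2 0.3083, M+4 0.3378, M+6 0.1851, M+8 0.0507, M+10 0.0056; the largest is M+4.
P(M+4) = C(5,2) × 0.646^3 × 0.354^2 = 10 × 0.26958614 × 0.125316 = 0.337835 (base)
P(M) = C(5,0) × 0.646^5 × 0.354^0 = 1 × 0.11250261 × 1.0000 = 0.112503
Relative intensity = 0.112503 / 0.337835 × 100 = 33.3

33.3%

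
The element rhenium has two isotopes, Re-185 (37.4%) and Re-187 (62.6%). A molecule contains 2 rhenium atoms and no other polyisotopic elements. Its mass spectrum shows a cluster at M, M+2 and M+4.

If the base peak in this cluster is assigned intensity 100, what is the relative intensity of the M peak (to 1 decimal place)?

29.9

(0.374 + 0.626)^2 gives M 0.1399, M+2 0.4682, M+4 0.3919; the largest is M+2.
P(M+2) = C(2,1) × 0.374^1 × 0.626^1 = 2 × 0.3740 × 0.6260 = 0.468248 (base)
P(M) = C(2,0) × 0.374^2 × 0.626^0 = 1 × 0.139876 × 1.0000 = 0.139876
Relative intensity = 0.139876 / 0.468248 × 100 = 29.9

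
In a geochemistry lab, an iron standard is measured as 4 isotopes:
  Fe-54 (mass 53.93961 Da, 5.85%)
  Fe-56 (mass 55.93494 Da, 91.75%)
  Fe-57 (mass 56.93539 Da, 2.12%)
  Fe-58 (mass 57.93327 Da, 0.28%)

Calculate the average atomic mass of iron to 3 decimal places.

The abundance-weighted mean is 0.0585 × 53.93961 + 0.9175 × 55.93494 + 0.0212 × 56.93539 + 0.0028 × 57.93327
= 3.155467 + 51.320307 + 1.207030 + 0.162213 = 55.845017 Da

55.845 Da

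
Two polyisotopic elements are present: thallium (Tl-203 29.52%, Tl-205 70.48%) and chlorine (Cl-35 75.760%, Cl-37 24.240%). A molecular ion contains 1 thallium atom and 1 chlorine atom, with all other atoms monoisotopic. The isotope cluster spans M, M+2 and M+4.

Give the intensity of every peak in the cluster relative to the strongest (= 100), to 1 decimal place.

36.9 : 100.0 : 28.2

Thallium pattern (n=1): 0.2952 : 0.7048
Chlorine pattern (n=1): 0.7576 : 0.2424
Convolve the two distributions (both contribute in 2-u steps):
  M: 0.2952×0.7576 = 0.223644
  M+2: 0.2952×0.2424 + 0.7048×0.7576 = 0.605513
  M+4: 0.7048×0.2424 = 0.170844
Scale to base peak (0.605513) = 100: 36.9 : 100.0 : 28.2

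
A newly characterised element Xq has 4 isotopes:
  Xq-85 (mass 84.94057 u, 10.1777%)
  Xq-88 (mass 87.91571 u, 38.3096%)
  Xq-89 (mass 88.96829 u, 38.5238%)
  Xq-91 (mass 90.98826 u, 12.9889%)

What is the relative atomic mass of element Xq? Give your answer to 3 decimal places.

Weight each isotope mass by its fractional abundance: 0.101777 × 84.94057 + 0.383096 × 87.91571 + 0.385238 × 88.96829 + 0.129889 × 90.98826
= 8.644996 + 33.680157 + 34.273966 + 11.818374 = 88.417493 u

88.417 u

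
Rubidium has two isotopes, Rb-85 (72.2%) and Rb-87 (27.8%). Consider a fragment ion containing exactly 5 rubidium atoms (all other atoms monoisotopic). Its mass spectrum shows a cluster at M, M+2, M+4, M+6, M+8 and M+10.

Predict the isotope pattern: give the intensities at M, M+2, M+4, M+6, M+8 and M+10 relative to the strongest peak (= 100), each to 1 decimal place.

51.9 : 100.0 : 77.0 : 29.7 : 5.7 : 0.4

The 5 Rb atoms are independent, so intensities follow the terms of (0.722 + 0.278)^5.
P(M) = 0.722^5 = 0.196194
P(M+2) = 5 × 0.722^4 × 0.278^1 = 0.377714
P(M+4) = 10 × 0.722^3 × 0.278^2 = 0.290872
P(M+6) = 10 × 0.722^2 × 0.278^3 = 0.111998
P(M+8) = 5 × 0.722^1 × 0.278^4 = 0.021562
P(M+10) = 0.278^5 = 0.001660
The M+2 peak is largest (0.377714); scaling to 100 gives 51.9 : 100.0 : 77.0 : 29.7 : 5.7 : 0.4.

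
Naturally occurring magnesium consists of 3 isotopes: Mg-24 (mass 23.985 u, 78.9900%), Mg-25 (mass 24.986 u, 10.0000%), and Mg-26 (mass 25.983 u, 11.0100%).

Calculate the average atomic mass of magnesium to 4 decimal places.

The abundance-weighted mean is 0.789900 × 23.985 + 0.100000 × 24.986 + 0.110100 × 25.983
= 18.94575 + 2.49860 + 2.86073 = 24.30508 u

24.3051 u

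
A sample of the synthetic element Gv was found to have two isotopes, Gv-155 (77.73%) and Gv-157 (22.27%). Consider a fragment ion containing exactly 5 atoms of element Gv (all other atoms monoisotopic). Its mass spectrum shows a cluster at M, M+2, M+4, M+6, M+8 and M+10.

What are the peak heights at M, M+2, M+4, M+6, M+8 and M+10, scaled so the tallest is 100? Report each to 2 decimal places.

69.81 : 100.00 : 57.30 : 16.42 : 2.35 : 0.13

The 5 Gv atoms are independent, so intensities follow the terms of (0.7773 + 0.2227)^5.
P(M) = 0.7773^5 = 0.283755
P(M+2) = 5 × 0.7773^4 × 0.2227^1 = 0.406485
P(M+4) = 10 × 0.7773^3 × 0.2227^2 = 0.232920
P(M+6) = 10 × 0.7773^2 × 0.2227^3 = 0.066733
P(M+8) = 5 × 0.7773^1 × 0.2227^4 = 0.009560
P(M+10) = 0.2227^5 = 0.000548
The M+2 peak is largest (0.406485); scaling to 100 gives 69.81 : 100.00 : 57.30 : 16.42 : 2.35 : 0.13.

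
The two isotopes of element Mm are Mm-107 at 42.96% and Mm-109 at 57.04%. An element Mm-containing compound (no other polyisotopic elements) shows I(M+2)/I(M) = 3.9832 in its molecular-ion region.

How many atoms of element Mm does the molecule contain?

With n Mm atoms, P(M+2)/P(M) = C(n,1)·p^(n−1)q / p^n = n·q/p = n · 0.5704/0.4296.
n = 3.9832 × 0.4296/0.5704 = 3.00 ≈ 3

3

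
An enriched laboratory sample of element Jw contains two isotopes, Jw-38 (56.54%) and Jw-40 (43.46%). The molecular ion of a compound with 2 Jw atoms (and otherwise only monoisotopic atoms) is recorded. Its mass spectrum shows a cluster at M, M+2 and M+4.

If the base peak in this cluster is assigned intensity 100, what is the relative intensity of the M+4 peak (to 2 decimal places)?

Term probabilities: M 0.3197, M+2 0.4914, M+4 0.1889. Base peak = M+2.
P(M+2) = C(2,1) × 0.5654^1 × 0.4346^1 = 2 × 0.5654 × 0.4346 = 0.491446 (base)
P(M+4) = C(2,2) × 0.5654^0 × 0.4346^2 = 1 × 1.0000 × 0.18887716 = 0.188877
Relative intensity = 0.188877 / 0.491446 × 100 = 38.43

38.43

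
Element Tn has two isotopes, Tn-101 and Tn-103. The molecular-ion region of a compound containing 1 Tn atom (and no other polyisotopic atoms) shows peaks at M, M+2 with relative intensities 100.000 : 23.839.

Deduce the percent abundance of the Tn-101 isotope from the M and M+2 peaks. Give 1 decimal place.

80.8%

Let p = fractional abundance of Tn-101. I(M+2)/I(M) = [C(1,1)·p^0·(1−p)] / p^1 = 1·(1−p)/p = 23.839/100.000 = 0.2384
(1−p)/p = 0.2384/1 = 0.2384  ⇒  p = 1/(1 + 0.2384) = 0.8075
Tn-101: 80.8%, Tn-103: 19.2%.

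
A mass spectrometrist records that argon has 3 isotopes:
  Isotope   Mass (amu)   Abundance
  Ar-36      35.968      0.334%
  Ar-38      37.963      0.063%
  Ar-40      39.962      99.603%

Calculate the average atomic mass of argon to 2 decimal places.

39.95 amu

Weight each isotope mass by its fractional abundance: 0.00334 × 35.968 + 0.00063 × 37.963 + 0.99603 × 39.962
= 0.1201 + 0.0239 + 39.8034 = 39.9474 amu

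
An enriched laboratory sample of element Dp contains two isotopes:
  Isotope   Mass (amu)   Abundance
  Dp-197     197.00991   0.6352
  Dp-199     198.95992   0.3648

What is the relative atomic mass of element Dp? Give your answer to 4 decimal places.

197.7213 amu

Weight each isotope mass by its fractional abundance: 0.6352 × 197.00991 + 0.3648 × 198.95992
= 125.140695 + 72.580579 = 197.721274 amu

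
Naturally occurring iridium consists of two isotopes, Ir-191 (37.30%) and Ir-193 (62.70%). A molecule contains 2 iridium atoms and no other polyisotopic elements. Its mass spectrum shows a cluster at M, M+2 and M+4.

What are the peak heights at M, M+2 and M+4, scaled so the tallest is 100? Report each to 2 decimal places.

29.74 : 100.00 : 84.05

The 2 Ir atoms are independent, so intensities follow the terms of (0.3730 + 0.6270)^2.
P(M) = 0.3730^2 = 0.139129
P(M+2) = 2 × 0.3730^1 × 0.6270^1 = 0.467742
P(M+4) = 0.6270^2 = 0.393129
The M+2 peak is largest (0.467742); scaling to 100 gives 29.74 : 100.00 : 84.05.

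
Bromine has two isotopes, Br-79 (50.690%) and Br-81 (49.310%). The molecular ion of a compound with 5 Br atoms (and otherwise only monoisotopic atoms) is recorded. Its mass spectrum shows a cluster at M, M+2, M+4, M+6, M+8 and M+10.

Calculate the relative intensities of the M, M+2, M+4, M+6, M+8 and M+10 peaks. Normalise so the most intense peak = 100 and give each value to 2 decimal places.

Each Br atom is independently Br-79 (p = 0.50690) or Br-81 (q = 0.49310); the cluster is the binomial expansion (p + q)^5.
P(M) = 0.50690^5 = 0.033467
P(M+2) = 5 × 0.50690^4 × 0.49310^1 = 0.162777
P(M+4) = 10 × 0.50690^3 × 0.49310^2 = 0.316692
P(M+6) = 10 × 0.50690^2 × 0.49310^3 = 0.308070
P(M+8) = 5 × 0.50690^1 × 0.49310^4 = 0.149842
P(M+10) = 0.49310^5 = 0.029152
The M+4 peak is largest (0.316692); scaling to 100 gives 10.57 : 51.40 : 100.00 : 97.28 : 47.31 : 9.21.

10.57 : 51.40 : 100.00 : 97.28 : 47.31 : 9.21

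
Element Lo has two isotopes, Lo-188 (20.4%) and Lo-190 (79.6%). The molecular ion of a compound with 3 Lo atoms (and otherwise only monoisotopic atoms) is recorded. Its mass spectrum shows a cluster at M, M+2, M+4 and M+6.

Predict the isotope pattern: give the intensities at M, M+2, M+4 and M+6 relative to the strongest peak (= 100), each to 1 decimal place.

Each Lo atom is independently Lo-188 (p = 0.204) or Lo-190 (q = 0.796); the cluster is the binomial expansion (p + q)^3.
P(M) = 0.204^3 = 0.008490
P(M+2) = 3 × 0.204^2 × 0.796^1 = 0.099379
P(M+4) = 3 × 0.204^1 × 0.796^2 = 0.387773
P(M+6) = 0.796^3 = 0.504358
The M+6 peak is largest (0.504358); scaling to 100 gives 1.7 : 19.7 : 76.9 : 100.0.

1.7 : 19.7 : 76.9 : 100.0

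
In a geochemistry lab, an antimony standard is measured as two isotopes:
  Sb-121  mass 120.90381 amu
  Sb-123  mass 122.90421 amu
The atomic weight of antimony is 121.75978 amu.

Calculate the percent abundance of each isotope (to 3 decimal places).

Let x be the fractional abundance of Sb-121; then Sb-123 has abundance 1 − x.
120.90381·x + 122.90421·(1 − x) = 121.75978
(120.90381 − 122.90421)·x = 121.75978 − 122.90421
x = -1.14443 / -2.00040 = 0.57210 → 57.210% Sb-121, 42.790% Sb-123.

Sb-121: 57.210%, Sb-123: 42.790%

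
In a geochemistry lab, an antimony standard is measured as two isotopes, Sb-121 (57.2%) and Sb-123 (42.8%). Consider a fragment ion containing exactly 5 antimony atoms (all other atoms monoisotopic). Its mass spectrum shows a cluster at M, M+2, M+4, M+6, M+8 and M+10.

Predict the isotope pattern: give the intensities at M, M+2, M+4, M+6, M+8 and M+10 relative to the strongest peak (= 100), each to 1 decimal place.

Expanding (0.572 + 0.428)^5:
P(M) = 0.572^5 = 0.061232
P(M+2) = 5 × 0.572^4 × 0.428^1 = 0.229086
P(M+4) = 10 × 0.572^3 × 0.428^2 = 0.342827
P(M+6) = 10 × 0.572^2 × 0.428^3 = 0.256521
P(M+8) = 5 × 0.572^1 × 0.428^4 = 0.095971
P(M+10) = 0.428^5 = 0.014362
The M+4 peak is largest (0.342827); scaling to 100 gives 17.9 : 66.8 : 100.0 : 74.8 : 28.0 : 4.2.

17.9 : 66.8 : 100.0 : 74.8 : 28.0 : 4.2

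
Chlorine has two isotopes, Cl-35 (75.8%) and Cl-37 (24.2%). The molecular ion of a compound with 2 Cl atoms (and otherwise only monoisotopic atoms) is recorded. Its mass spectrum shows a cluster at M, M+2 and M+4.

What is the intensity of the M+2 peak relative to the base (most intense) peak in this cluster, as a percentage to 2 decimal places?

(0.758 + 0.242)^2 gives M 0.5746, M+2 0.3669, M+4 0.0586; the largest is M.
P(M) = C(2,0) × 0.758^2 × 0.242^0 = 1 × 0.574564 × 1.0000 = 0.574564 (base)
P(M+2) = C(2,1) × 0.758^1 × 0.242^1 = 2 × 0.7580 × 0.2420 = 0.366872
Relative intensity = 0.366872 / 0.574564 × 100 = 63.85

63.85%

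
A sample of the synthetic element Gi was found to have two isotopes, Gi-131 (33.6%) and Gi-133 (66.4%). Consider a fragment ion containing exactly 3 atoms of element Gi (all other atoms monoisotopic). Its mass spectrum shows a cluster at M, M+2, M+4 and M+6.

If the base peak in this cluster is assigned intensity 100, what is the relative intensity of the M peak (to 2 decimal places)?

(0.336 + 0.664)^3 gives M 0.0379, M+2 0.2249, M+4 0.4444, M+6 0.2928; the largest is M+4.
P(M+4) = C(3,2) × 0.336^1 × 0.664^2 = 3 × 0.3360 × 0.440896 = 0.444423 (base)
P(M) = C(3,0) × 0.336^3 × 0.664^0 = 1 × 0.03793306 × 1.0000 = 0.037933
Relative intensity = 0.037933 / 0.444423 × 100 = 8.54

8.54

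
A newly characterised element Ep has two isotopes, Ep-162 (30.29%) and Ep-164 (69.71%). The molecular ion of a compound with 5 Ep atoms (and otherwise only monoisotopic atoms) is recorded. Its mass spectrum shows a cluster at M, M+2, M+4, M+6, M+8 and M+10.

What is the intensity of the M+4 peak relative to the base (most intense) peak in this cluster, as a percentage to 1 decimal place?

Term probabilities: M 0.0025, M+2 0.0293, M+4 0.1350, M+6 0.3108, M+8 0.3576, M+10 0.1646. Base peak = M+8.
P(M+8) = C(5,4) × 0.3029^1 × 0.6971^4 = 5 × 0.3029 × 0.23614586 = 0.357643 (base)
P(M+4) = C(5,2) × 0.3029^3 × 0.6971^2 = 10 × 0.02779059 × 0.48594841 = 0.135048
Relative intensity = 0.135048 / 0.357643 × 100 = 37.8

37.8%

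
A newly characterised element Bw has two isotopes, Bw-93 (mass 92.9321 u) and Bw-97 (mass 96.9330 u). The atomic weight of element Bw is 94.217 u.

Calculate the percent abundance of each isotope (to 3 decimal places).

Bw-93: 67.885%, Bw-97: 32.115%

With x = fraction of Bw-93 (so Bw-97 is 1 − x):
92.9321·x + 96.9330·(1 − x) = 94.217
(92.9321 − 96.9330)·x = 94.217 − 96.9330
x = -2.7160 / -4.0009 = 0.67885 → 67.885% Bw-93, 32.115% Bw-97.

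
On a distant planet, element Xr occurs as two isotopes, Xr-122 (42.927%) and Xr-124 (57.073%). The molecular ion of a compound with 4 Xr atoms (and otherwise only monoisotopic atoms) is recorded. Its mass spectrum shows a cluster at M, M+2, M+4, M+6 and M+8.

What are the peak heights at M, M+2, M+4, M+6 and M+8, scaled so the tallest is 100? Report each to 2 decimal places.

The 4 Xr atoms are independent, so intensities follow the terms of (0.42927 + 0.57073)^4.
P(M) = 0.42927^4 = 0.033956
P(M+2) = 4 × 0.42927^3 × 0.57073^1 = 0.180585
P(M+4) = 6 × 0.42927^2 × 0.57073^2 = 0.360142
P(M+6) = 4 × 0.42927^1 × 0.57073^3 = 0.319215
P(M+8) = 0.57073^4 = 0.106102
The M+4 peak is largest (0.360142); scaling to 100 gives 9.43 : 50.14 : 100.00 : 88.64 : 29.46.

9.43 : 50.14 : 100.00 : 88.64 : 29.46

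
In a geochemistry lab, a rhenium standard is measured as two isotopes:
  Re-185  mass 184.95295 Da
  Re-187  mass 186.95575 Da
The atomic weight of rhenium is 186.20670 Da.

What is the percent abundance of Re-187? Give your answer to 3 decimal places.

62.600%

Writing the weighted mean with unknown fraction x of Re-185:
184.95295·x + 186.95575·(1 − x) = 186.20670
(184.95295 − 186.95575)·x = 186.20670 − 186.95575
x = -0.74905 / -2.00280 = 0.37400 → 37.400% Re-185, 62.600% Re-187.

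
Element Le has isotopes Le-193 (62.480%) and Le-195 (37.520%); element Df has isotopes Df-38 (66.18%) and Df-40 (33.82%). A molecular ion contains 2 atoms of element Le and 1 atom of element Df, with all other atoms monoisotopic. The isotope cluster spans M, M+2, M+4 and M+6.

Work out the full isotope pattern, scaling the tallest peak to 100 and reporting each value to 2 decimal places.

58.41 : 100.00 : 56.91 : 10.76

Element Le pattern (n=2): 0.39037504 : 0.46884992 : 0.14077504
Element Df pattern (n=1): 0.6618 : 0.3382
Convolve the two distributions (both contribute in 2-u steps):
  M: 0.39037504×0.6618 = 0.258350
  M+2: 0.39037504×0.3382 + 0.46884992×0.6618 = 0.442310
  M+4: 0.46884992×0.3382 + 0.14077504×0.6618 = 0.251730
  M+6: 0.14077504×0.3382 = 0.047610
Scale to base peak (0.442310) = 100: 58.41 : 100.00 : 56.91 : 10.76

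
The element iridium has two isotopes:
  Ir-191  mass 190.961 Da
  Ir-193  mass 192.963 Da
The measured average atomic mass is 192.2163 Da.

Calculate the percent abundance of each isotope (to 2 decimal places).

Ir-191: 37.30%, Ir-193: 62.70%

Writing the weighted mean with unknown fraction x of Ir-191:
190.961·x + 192.963·(1 − x) = 192.2163
(190.961 − 192.963)·x = 192.2163 − 192.963
x = -0.7467 / -2.002 = 0.37298 → 37.30% Ir-191, 62.70% Ir-193.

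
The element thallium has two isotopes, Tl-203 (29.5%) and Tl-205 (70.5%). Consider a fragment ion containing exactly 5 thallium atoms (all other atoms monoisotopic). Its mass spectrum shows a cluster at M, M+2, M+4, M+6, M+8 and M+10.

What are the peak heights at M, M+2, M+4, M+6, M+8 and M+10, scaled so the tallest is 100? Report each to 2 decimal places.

Each Tl atom is independently Tl-203 (p = 0.295) or Tl-205 (q = 0.705); the cluster is the binomial expansion (p + q)^5.
P(M) = 0.295^5 = 0.002234
P(M+2) = 5 × 0.295^4 × 0.705^1 = 0.026696
P(M+4) = 10 × 0.295^3 × 0.705^2 = 0.127598
P(M+6) = 10 × 0.295^2 × 0.705^3 = 0.304938
P(M+8) = 5 × 0.295^1 × 0.705^4 = 0.364375
P(M+10) = 0.705^5 = 0.174159
The M+8 peak is largest (0.364375); scaling to 100 gives 0.61 : 7.33 : 35.02 : 83.69 : 100.00 : 47.80.

0.61 : 7.33 : 35.02 : 83.69 : 100.00 : 47.80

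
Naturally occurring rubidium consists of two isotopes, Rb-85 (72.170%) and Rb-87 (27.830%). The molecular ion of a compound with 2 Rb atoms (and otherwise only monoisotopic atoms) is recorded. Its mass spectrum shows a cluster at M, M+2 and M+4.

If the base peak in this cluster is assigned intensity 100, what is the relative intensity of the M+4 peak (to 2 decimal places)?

(0.72170 + 0.27830)^2 gives M 0.5209, M+2 0.4017, M+4 0.0775; the largest is M.
P(M) = C(2,0) × 0.72170^2 × 0.27830^0 = 1 × 0.52085089 × 1.0000 = 0.520851 (base)
P(M+4) = C(2,2) × 0.72170^0 × 0.27830^2 = 1 × 1.0000 × 0.07745089 = 0.077451
Relative intensity = 0.077451 / 0.520851 × 100 = 14.87

14.87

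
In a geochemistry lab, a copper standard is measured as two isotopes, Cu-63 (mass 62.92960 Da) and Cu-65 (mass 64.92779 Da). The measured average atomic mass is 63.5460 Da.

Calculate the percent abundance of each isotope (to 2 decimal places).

With x = fraction of Cu-63 (so Cu-65 is 1 − x):
62.92960·x + 64.92779·(1 − x) = 63.5460
(62.92960 − 64.92779)·x = 63.5460 − 64.92779
x = -1.38179 / -1.99819 = 0.69152 → 69.15% Cu-63, 30.85% Cu-65.

Cu-63: 69.15%, Cu-65: 30.85%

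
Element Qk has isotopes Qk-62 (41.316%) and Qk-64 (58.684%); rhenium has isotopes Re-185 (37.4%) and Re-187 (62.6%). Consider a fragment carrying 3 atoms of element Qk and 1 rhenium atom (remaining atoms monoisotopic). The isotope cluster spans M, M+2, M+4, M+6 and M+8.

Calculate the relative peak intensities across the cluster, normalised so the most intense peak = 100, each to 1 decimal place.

Element Qk pattern (n=3): 0.0705269 : 0.30052285 : 0.42685359 : 0.20209665
Rhenium pattern (n=1): 0.3740 : 0.6260
Convolve the two distributions (both contribute in 2-u steps):
  M: 0.0705269×0.3740 = 0.026377
  M+2: 0.0705269×0.6260 + 0.30052285×0.3740 = 0.156545
  M+4: 0.30052285×0.6260 + 0.42685359×0.3740 = 0.347771
  M+6: 0.42685359×0.6260 + 0.20209665×0.3740 = 0.342794
  M+8: 0.20209665×0.6260 = 0.126513
Scale to base peak (0.347771) = 100: 7.6 : 45.0 : 100.0 : 98.6 : 36.4

7.6 : 45.0 : 100.0 : 98.6 : 36.4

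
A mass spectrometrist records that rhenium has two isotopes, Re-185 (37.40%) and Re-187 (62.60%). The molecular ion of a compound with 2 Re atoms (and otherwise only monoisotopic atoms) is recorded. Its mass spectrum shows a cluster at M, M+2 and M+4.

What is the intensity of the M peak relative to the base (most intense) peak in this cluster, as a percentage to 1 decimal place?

29.9%

Term probabilities: M 0.1399, M+2 0.4682, M+4 0.3919. Base peak = M+2.
P(M+2) = C(2,1) × 0.3740^1 × 0.6260^1 = 2 × 0.3740 × 0.6260 = 0.468248 (base)
P(M) = C(2,0) × 0.3740^2 × 0.6260^0 = 1 × 0.139876 × 1.0000 = 0.139876
Relative intensity = 0.139876 / 0.468248 × 100 = 29.9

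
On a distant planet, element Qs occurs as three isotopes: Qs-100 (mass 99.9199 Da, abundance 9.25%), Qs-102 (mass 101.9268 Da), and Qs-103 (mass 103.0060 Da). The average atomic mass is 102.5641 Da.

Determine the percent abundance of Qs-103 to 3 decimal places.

Let x and y be the fractions of Qs-102 and Qs-103. Then x + y = 1 − 0.0925 = 0.9075 and 101.9268x + 103.0060y = 102.5641 − 0.0925×99.9199 = 93.32150925.
Substituting: 101.9268x + 103.0060(0.9075 − x) = 93.32150925
(101.9268 − 103.0060)x = -0.15643575  ⇒  x = 0.14496, y = 0.76254
Qs-102: 14.496%, Qs-103: 76.254%.

76.254%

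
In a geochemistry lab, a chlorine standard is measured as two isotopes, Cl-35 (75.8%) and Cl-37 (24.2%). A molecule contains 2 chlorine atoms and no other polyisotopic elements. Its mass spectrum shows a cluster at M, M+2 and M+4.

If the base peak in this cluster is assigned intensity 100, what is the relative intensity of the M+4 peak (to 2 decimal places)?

(0.758 + 0.242)^2 gives M 0.5746, M+2 0.3669, M+4 0.0586; the largest is M.
P(M) = C(2,0) × 0.758^2 × 0.242^0 = 1 × 0.574564 × 1.0000 = 0.574564 (base)
P(M+4) = C(2,2) × 0.758^0 × 0.242^2 = 1 × 1.0000 × 0.058564 = 0.058564
Relative intensity = 0.058564 / 0.574564 × 100 = 10.19

10.19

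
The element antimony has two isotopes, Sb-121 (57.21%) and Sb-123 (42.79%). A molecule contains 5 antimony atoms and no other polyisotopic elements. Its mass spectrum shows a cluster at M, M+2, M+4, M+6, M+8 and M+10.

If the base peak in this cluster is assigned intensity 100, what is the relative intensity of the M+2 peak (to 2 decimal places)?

66.85

(0.5721 + 0.4279)^5 gives M 0.0613, M+2 0.2292, M+4 0.3428, M+6 0.2564, M+8 0.0959, M+10 0.0143; the largest is M+4.
P(M+4) = C(5,2) × 0.5721^3 × 0.4279^2 = 10 × 0.18724742 × 0.18309841 = 0.342847 (base)
P(M+2) = C(5,1) × 0.5721^4 × 0.4279^1 = 5 × 0.10712425 × 0.4279 = 0.229192
Relative intensity = 0.229192 / 0.342847 × 100 = 66.85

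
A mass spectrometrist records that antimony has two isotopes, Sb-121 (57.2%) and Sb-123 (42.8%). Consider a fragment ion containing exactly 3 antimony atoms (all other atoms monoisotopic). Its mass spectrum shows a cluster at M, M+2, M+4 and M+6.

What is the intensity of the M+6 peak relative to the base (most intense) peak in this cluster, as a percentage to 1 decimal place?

Term probabilities: M 0.1871, M+2 0.4201, M+4 0.3143, M+6 0.0784. Base peak = M+2.
P(M+2) = C(3,1) × 0.572^2 × 0.428^1 = 3 × 0.327184 × 0.4280 = 0.420104 (base)
P(M+6) = C(3,3) × 0.572^0 × 0.428^3 = 1 × 1.0000 × 0.07840275 = 0.078403
Relative intensity = 0.078403 / 0.420104 × 100 = 18.7

18.7%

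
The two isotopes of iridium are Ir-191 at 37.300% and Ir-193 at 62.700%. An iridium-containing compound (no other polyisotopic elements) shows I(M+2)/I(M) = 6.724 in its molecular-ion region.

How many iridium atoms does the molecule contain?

The M+2/M ratio from n Ir atoms is n · q/p = n · 0.62700/0.37300.
n = 6.724 × 0.37300/0.62700 = 4.00 ≈ 4

4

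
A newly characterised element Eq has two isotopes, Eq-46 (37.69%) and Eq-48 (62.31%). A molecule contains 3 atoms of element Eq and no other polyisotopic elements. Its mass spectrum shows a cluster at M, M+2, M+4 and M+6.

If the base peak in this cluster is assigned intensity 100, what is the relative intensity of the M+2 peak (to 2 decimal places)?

60.49

(0.3769 + 0.6231)^3 gives M 0.0535, M+2 0.2655, M+4 0.4390, M+6 0.2419; the largest is M+4.
P(M+4) = C(3,2) × 0.3769^1 × 0.6231^2 = 3 × 0.3769 × 0.38825361 = 0.438998 (base)
P(M+2) = C(3,1) × 0.3769^2 × 0.6231^1 = 3 × 0.14205361 × 0.6231 = 0.265541
Relative intensity = 0.265541 / 0.438998 × 100 = 60.49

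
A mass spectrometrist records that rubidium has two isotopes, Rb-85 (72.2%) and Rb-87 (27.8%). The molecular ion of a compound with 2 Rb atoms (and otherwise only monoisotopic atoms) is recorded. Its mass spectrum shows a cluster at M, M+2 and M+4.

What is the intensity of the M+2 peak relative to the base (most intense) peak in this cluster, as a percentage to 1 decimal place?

Binomial terms of (0.722 + 0.278)^2: M 0.5213, M+2 0.4014, M+4 0.0773 → M is the base peak.
P(M) = C(2,0) × 0.722^2 × 0.278^0 = 1 × 0.521284 × 1.0000 = 0.521284 (base)
P(M+2) = C(2,1) × 0.722^1 × 0.278^1 = 2 × 0.7220 × 0.2780 = 0.401432
Relative intensity = 0.401432 / 0.521284 × 100 = 77.0

77.0%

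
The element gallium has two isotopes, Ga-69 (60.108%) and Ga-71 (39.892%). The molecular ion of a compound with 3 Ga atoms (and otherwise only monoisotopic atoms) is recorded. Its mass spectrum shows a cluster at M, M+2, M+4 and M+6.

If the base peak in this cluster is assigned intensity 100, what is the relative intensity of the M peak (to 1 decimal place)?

Term probabilities: M 0.2172, M+2 0.4324, M+4 0.2870, M+6 0.0635. Base peak = M+2.
P(M+2) = C(3,1) × 0.60108^2 × 0.39892^1 = 3 × 0.36129717 × 0.39892 = 0.432386 (base)
P(M) = C(3,0) × 0.60108^3 × 0.39892^0 = 1 × 0.2171685 × 1.0000 = 0.217169
Relative intensity = 0.217169 / 0.432386 × 100 = 50.2

50.2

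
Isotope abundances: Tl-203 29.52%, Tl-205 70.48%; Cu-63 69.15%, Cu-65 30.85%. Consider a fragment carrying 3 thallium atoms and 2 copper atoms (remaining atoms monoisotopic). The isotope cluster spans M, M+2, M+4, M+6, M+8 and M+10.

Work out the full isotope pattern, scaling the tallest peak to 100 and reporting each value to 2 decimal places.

3.30 : 26.59 : 78.20 : 100.00 : 51.32 : 8.94

Thallium pattern (n=3): 0.02572463 : 0.18425524 : 0.43991564 : 0.35010449
Copper pattern (n=2): 0.47817225 : 0.4266555 : 0.09517225
Convolve the two distributions (both contribute in 2-u steps):
  M: 0.02572463×0.47817225 = 0.012301
  M+2: 0.02572463×0.4266555 + 0.18425524×0.47817225 = 0.099081
  M+4: 0.02572463×0.09517225 + 0.18425524×0.4266555 + 0.43991564×0.47817225 = 0.291417
  M+6: 0.18425524×0.09517225 + 0.43991564×0.4266555 + 0.35010449×0.47817225 = 0.372639
  M+8: 0.43991564×0.09517225 + 0.35010449×0.4266555 = 0.191242
  M+10: 0.35010449×0.09517225 = 0.033320
Scale to base peak (0.372639) = 100: 3.30 : 26.59 : 78.20 : 100.00 : 51.32 : 8.94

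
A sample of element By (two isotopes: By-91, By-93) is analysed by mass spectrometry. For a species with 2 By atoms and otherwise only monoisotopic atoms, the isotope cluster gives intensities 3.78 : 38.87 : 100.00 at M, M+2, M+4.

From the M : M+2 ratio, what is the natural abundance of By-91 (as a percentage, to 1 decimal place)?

16.3%

Let p = fractional abundance of By-91. I(M+2)/I(M) = [C(2,1)·p^1·(1−p)] / p^2 = 2·(1−p)/p = 38.87/3.78 = 10.2831
(1−p)/p = 10.2831/2 = 5.1415  ⇒  p = 1/(1 + 5.1415) = 0.1628
By-91: 16.3%, By-93: 83.7%.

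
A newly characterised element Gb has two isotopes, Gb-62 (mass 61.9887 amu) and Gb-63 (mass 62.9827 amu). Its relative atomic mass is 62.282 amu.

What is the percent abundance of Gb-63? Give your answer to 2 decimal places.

Let x be the fractional abundance of Gb-62; then Gb-63 has abundance 1 − x.
61.9887·x + 62.9827·(1 − x) = 62.282
(61.9887 − 62.9827)·x = 62.282 − 62.9827
x = -0.7007 / -0.9940 = 0.70493 → 70.49% Gb-62, 29.51% Gb-63.

29.51%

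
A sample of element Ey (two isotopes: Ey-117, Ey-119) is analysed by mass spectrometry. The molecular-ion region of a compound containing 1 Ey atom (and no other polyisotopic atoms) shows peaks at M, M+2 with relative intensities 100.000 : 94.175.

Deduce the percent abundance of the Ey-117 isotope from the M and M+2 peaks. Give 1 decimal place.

51.5%

Write p for the Ey-117 fraction. I(M+2)/I(M) = [C(1,1)·p^0·(1−p)] / p^1 = 1·(1−p)/p = 94.175/100.000 = 0.9417
(1−p)/p = 0.9417/1 = 0.9417  ⇒  p = 1/(1 + 0.9417) = 0.5150
Ey-117: 51.5%, Ey-119: 48.5%.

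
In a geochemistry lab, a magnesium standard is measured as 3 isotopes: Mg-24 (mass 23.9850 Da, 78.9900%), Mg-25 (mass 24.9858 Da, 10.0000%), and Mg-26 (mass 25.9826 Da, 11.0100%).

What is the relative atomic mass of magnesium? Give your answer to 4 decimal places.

The abundance-weighted mean is 0.789900 × 23.9850 + 0.100000 × 24.9858 + 0.110100 × 25.9826
= 18.94575 + 2.49858 + 2.86068 = 24.30501 Da

24.3050 Da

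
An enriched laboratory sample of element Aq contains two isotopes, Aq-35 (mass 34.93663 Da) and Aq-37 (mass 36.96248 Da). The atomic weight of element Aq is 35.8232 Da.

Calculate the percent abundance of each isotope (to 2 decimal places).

Aq-35: 56.24%, Aq-37: 43.76%

Let x be the fractional abundance of Aq-35; then Aq-37 has abundance 1 − x.
34.93663·x + 36.96248·(1 − x) = 35.8232
(34.93663 − 36.96248)·x = 35.8232 − 36.96248
x = -1.13928 / -2.02585 = 0.56237 → 56.24% Aq-35, 43.76% Aq-37.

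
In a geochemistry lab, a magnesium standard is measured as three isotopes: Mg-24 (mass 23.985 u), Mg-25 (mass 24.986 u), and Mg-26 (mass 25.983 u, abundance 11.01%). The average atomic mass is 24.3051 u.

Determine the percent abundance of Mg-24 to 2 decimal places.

Let x and y be the fractions of Mg-24 and Mg-25. Then x + y = 1 − 0.1101 = 0.8899 and 23.985x + 24.986y = 24.3051 − 0.1101×25.983 = 21.4443717.
Substituting: 23.985x + 24.986(0.8899 − x) = 21.4443717
(23.985 − 24.986)x = -0.7906697  ⇒  x = 0.78988, y = 0.10002
Mg-24: 78.99%, Mg-25: 10.00%.

78.99%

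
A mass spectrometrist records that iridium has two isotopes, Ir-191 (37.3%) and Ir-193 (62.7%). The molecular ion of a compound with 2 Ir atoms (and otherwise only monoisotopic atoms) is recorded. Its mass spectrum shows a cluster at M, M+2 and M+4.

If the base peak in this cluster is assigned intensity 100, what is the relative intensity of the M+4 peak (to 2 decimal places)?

(0.373 + 0.627)^2 gives M 0.1391, M+2 0.4677, M+4 0.3931; the largest is M+2.
P(M+2) = C(2,1) × 0.373^1 × 0.627^1 = 2 × 0.3730 × 0.6270 = 0.467742 (base)
P(M+4) = C(2,2) × 0.373^0 × 0.627^2 = 1 × 1.0000 × 0.393129 = 0.393129
Relative intensity = 0.393129 / 0.467742 × 100 = 84.05

84.05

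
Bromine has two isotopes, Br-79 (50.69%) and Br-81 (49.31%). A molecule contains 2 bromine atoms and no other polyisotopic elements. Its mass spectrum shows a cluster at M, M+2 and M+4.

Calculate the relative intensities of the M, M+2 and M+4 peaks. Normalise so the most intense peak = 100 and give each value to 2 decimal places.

The 2 Br atoms are independent, so intensities follow the terms of (0.5069 + 0.4931)^2.
P(M) = 0.5069^2 = 0.256948
P(M+2) = 2 × 0.5069^1 × 0.4931^1 = 0.499905
P(M+4) = 0.4931^2 = 0.243148
The M+2 peak is largest (0.499905); scaling to 100 gives 51.40 : 100.00 : 48.64.

51.40 : 100.00 : 48.64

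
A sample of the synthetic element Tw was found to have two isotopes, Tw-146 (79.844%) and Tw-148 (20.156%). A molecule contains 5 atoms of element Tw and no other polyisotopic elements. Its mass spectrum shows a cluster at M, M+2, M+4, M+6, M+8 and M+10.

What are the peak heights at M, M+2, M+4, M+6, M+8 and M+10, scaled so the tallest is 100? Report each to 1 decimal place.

Expanding (0.79844 + 0.20156)^5:
P(M) = 0.79844^5 = 0.324498
P(M+2) = 5 × 0.79844^4 × 0.20156^1 = 0.409584
P(M+4) = 10 × 0.79844^3 × 0.20156^2 = 0.206793
P(M+6) = 10 × 0.79844^2 × 0.20156^3 = 0.052203
P(M+8) = 5 × 0.79844^1 × 0.20156^4 = 0.006589
P(M+10) = 0.20156^5 = 0.000333
The M+2 peak is largest (0.409584); scaling to 100 gives 79.2 : 100.0 : 50.5 : 12.7 : 1.6 : 0.1.

79.2 : 100.0 : 50.5 : 12.7 : 1.6 : 0.1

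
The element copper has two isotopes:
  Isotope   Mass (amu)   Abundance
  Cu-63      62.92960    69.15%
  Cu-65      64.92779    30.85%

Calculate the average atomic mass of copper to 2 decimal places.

Average mass = Σ (abundance × isotope mass) = 0.6915 × 62.92960 + 0.3085 × 64.92779
= 43.515818 + 20.030223 = 63.546041 amu

63.55 amu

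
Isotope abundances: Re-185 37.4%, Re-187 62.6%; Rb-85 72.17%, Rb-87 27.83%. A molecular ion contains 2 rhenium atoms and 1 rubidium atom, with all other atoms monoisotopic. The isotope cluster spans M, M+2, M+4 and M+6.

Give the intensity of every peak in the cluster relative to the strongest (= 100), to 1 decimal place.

Rhenium pattern (n=2): 0.139876 : 0.468248 : 0.391876
Rubidium pattern (n=1): 0.7217 : 0.2783
Convolve the two distributions (both contribute in 2-u steps):
  M: 0.139876×0.7217 = 0.100949
  M+2: 0.139876×0.2783 + 0.468248×0.7217 = 0.376862
  M+4: 0.468248×0.2783 + 0.391876×0.7217 = 0.413130
  M+6: 0.391876×0.2783 = 0.109059
Scale to base peak (0.413130) = 100: 24.4 : 91.2 : 100.0 : 26.4

24.4 : 91.2 : 100.0 : 26.4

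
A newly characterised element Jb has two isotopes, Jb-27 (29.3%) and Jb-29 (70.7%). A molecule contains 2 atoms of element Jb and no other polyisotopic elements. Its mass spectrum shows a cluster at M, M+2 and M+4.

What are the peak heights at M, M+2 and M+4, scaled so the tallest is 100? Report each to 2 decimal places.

17.17 : 82.89 : 100.00

Expanding (0.293 + 0.707)^2:
P(M) = 0.293^2 = 0.085849
P(M+2) = 2 × 0.293^1 × 0.707^1 = 0.414302
P(M+4) = 0.707^2 = 0.499849
The M+4 peak is largest (0.499849); scaling to 100 gives 17.17 : 82.89 : 100.00.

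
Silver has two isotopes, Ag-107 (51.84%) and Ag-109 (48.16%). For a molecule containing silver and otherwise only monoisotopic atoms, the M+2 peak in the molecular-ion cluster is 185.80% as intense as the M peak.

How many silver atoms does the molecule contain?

The M+2/M ratio from n Ag atoms is n · q/p = n · 0.4816/0.5184.
n = 1.8580 × 0.5184/0.4816 = 2.00 ≈ 2

2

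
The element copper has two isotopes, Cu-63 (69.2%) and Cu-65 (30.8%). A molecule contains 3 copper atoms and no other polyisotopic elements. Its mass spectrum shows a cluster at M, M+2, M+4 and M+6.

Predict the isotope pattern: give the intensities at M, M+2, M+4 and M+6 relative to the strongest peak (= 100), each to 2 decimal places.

The 3 Cu atoms are independent, so intensities follow the terms of (0.692 + 0.308)^3.
P(M) = 0.692^3 = 0.331374
P(M+2) = 3 × 0.692^2 × 0.308^1 = 0.442470
P(M+4) = 3 × 0.692^1 × 0.308^2 = 0.196938
P(M+6) = 0.308^3 = 0.029218
The M+2 peak is largest (0.442470); scaling to 100 gives 74.89 : 100.00 : 44.51 : 6.60.

74.89 : 100.00 : 44.51 : 6.60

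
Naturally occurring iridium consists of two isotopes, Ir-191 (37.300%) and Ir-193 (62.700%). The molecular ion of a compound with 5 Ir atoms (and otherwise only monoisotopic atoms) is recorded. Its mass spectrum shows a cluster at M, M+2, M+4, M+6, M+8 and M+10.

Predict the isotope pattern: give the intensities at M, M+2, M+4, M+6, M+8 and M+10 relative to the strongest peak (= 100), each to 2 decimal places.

The 5 Ir atoms are independent, so intensities follow the terms of (0.37300 + 0.62700)^5.
P(M) = 0.37300^5 = 0.007220
P(M+2) = 5 × 0.37300^4 × 0.62700^1 = 0.060684
P(M+4) = 10 × 0.37300^3 × 0.62700^2 = 0.204015
P(M+6) = 10 × 0.37300^2 × 0.62700^3 = 0.342942
P(M+8) = 5 × 0.37300^1 × 0.62700^4 = 0.288237
P(M+10) = 0.62700^5 = 0.096903
The M+6 peak is largest (0.342942); scaling to 100 gives 2.11 : 17.70 : 59.49 : 100.00 : 84.05 : 28.26.

2.11 : 17.70 : 59.49 : 100.00 : 84.05 : 28.26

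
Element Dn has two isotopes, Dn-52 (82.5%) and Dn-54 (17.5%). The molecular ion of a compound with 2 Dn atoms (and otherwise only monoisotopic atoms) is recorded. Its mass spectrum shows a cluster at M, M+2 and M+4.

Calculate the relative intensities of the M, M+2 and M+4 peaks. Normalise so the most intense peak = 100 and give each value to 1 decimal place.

Each Dn atom is independently Dn-52 (p = 0.825) or Dn-54 (q = 0.175); the cluster is the binomial expansion (p + q)^2.
P(M) = 0.825^2 = 0.680625
P(M+2) = 2 × 0.825^1 × 0.175^1 = 0.288750
P(M+4) = 0.175^2 = 0.030625
The M peak is largest (0.680625); scaling to 100 gives 100.0 : 42.4 : 4.5.

100.0 : 42.4 : 4.5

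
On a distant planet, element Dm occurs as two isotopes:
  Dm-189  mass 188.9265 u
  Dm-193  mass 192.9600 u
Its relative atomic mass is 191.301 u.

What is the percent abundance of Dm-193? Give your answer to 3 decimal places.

With x = fraction of Dm-189 (so Dm-193 is 1 − x):
188.9265·x + 192.9600·(1 − x) = 191.301
(188.9265 − 192.9600)·x = 191.301 − 192.9600
x = -1.6590 / -4.0335 = 0.41131 → 41.131% Dm-189, 58.869% Dm-193.

58.869%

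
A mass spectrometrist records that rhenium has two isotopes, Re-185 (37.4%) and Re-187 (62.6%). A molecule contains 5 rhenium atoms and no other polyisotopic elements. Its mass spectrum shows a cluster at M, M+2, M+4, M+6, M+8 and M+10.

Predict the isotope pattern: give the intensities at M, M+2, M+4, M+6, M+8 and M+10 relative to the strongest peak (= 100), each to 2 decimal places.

2.13 : 17.85 : 59.74 : 100.00 : 83.69 : 28.02

Each Re atom is independently Re-185 (p = 0.374) or Re-187 (q = 0.626); the cluster is the binomial expansion (p + q)^5.
P(M) = 0.374^5 = 0.007317
P(M+2) = 5 × 0.374^4 × 0.626^1 = 0.061239
P(M+4) = 10 × 0.374^3 × 0.626^2 = 0.205005
P(M+6) = 10 × 0.374^2 × 0.626^3 = 0.343136
P(M+8) = 5 × 0.374^1 × 0.626^4 = 0.287170
P(M+10) = 0.626^5 = 0.096133
The M+6 peak is largest (0.343136); scaling to 100 gives 2.13 : 17.85 : 59.74 : 100.00 : 83.69 : 28.02.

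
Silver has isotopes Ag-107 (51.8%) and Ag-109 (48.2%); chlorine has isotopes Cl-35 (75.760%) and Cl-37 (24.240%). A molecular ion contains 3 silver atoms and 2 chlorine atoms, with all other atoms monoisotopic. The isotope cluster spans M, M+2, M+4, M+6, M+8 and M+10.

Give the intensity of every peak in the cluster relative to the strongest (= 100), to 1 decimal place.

22.3 : 76.5 : 100.0 : 61.4 : 17.4 : 1.8

Silver pattern (n=3): 0.13899183 : 0.3879965 : 0.3610315 : 0.11198017
Chlorine pattern (n=2): 0.57395776 : 0.36728448 : 0.05875776
Convolve the two distributions (both contribute in 2-u steps):
  M: 0.13899183×0.57395776 = 0.079775
  M+2: 0.13899183×0.36728448 + 0.3879965×0.57395776 = 0.273743
  M+4: 0.13899183×0.05875776 + 0.3879965×0.36728448 + 0.3610315×0.57395776 = 0.357889
  M+6: 0.3879965×0.05875776 + 0.3610315×0.36728448 + 0.11198017×0.57395776 = 0.219671
  M+8: 0.3610315×0.05875776 + 0.11198017×0.36728448 = 0.062342
  M+10: 0.11198017×0.05875776 = 0.006580
Scale to base peak (0.357889) = 100: 22.3 : 76.5 : 100.0 : 61.4 : 17.4 : 1.8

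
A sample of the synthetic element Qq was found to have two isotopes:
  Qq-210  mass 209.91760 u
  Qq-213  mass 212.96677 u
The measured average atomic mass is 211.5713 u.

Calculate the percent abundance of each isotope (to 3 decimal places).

Qq-210: 45.766%, Qq-213: 54.234%

With x = fraction of Qq-210 (so Qq-213 is 1 − x):
209.91760·x + 212.96677·(1 − x) = 211.5713
(209.91760 − 212.96677)·x = 211.5713 − 212.96677
x = -1.39547 / -3.04917 = 0.45766 → 45.766% Qq-210, 54.234% Qq-213.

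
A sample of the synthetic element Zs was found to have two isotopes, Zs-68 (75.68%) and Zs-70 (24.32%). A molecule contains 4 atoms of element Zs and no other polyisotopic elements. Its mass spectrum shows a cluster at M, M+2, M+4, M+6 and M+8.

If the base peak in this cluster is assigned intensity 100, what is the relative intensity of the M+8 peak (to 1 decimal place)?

(0.7568 + 0.2432)^4 gives M 0.3280, M+2 0.4217, M+4 0.2033, M+6 0.0435, M+8 0.0035; the largest is M+2.
P(M+2) = C(4,1) × 0.7568^3 × 0.2432^1 = 4 × 0.43345435 × 0.2432 = 0.421664 (base)
P(M+8) = C(4,4) × 0.7568^0 × 0.2432^4 = 1 × 1.0000 × 0.00349828 = 0.003498
Relative intensity = 0.003498 / 0.421664 × 100 = 0.8

0.8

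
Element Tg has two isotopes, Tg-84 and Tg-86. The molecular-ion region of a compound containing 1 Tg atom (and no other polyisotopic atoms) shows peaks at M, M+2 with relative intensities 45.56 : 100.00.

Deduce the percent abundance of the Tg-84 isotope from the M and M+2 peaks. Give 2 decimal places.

If p is the fraction of Tg that is Tg-84, then I(M+2)/I(M) = [C(1,1)·p^0·(1−p)] / p^1 = 1·(1−p)/p = 100.00/45.56 = 2.1949
(1−p)/p = 2.1949/1 = 2.1949  ⇒  p = 1/(1 + 2.1949) = 0.3130
Tg-84: 31.30%, Tg-86: 68.70%.

31.30%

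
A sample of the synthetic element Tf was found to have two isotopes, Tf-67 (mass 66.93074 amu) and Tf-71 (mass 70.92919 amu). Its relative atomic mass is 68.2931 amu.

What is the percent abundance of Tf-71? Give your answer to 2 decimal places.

Writing the weighted mean with unknown fraction x of Tf-67:
66.93074·x + 70.92919·(1 − x) = 68.2931
(66.93074 − 70.92919)·x = 68.2931 − 70.92919
x = -2.63609 / -3.99845 = 0.65928 → 65.93% Tf-67, 34.07% Tf-71.

34.07%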